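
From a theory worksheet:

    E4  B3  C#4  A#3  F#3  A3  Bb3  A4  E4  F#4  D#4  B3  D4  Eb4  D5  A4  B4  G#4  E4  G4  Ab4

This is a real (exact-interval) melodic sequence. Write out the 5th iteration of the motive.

C6 G5 A5 F#5 D5 F5 Gb5

Taking 7-note groups, the heads are E4, A4, D5: the pattern moves up a 4th.
Carrying on: G5 → C6.
So cell 5 is C6 G5 A5 F#5 D5 F5 Gb5.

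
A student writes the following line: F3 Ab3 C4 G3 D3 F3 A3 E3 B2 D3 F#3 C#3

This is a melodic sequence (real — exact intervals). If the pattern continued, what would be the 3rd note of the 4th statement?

With 4-note cells, note 3 of each statement runs C4, A3, F#3.
From F#3, down a 3rd gives D#3.

D#3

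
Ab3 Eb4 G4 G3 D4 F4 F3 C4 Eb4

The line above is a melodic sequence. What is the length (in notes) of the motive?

Try groups of 3 (3 cells in 9 notes):
Ab3 Eb4 G4 | G3 D4 F4 | F3 C4 Eb4
Each cell is the previous one down a 2nd — so the unit is 3 notes.

3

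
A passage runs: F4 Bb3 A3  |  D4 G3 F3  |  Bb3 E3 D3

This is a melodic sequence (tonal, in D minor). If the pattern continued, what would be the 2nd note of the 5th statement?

With 3-note cells, note 2 of each statement runs Bb3, G3, E3.
Extending down a 3rd: C3 → A2.

A2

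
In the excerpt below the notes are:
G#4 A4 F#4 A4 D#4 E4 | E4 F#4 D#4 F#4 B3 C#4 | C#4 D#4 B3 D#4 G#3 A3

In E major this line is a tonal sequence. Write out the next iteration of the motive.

With a 6-note motive the entries are G#4, E4, C#4, each down a 3rd from the previous.
From A3 the diatonic shape gives A3 B3 G#3 B3 E3 F#3.

A3 B3 G#3 B3 E3 F#3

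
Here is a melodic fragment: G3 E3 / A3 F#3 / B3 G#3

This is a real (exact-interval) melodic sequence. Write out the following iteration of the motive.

C#4 A#3

Taking 2-note groups, the heads are G3, A3, B3: the pattern moves up a 2nd.
So cell 4 is C#4 A#3.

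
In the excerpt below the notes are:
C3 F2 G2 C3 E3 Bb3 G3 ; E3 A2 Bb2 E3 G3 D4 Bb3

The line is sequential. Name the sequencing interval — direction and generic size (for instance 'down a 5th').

up a 3rd

Unit = 7 notes; the statements start on C3, E3, moving up a 3rd each time.
C3 to E3 is up a 3rd.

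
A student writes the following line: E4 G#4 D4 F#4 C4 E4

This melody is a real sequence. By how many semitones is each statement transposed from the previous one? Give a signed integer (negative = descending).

-2

Unit = 2 notes; the statements start on E4, D4, C4, moving down a 2nd each time.
E4→D4 is 62 − 64 = -2 semitones.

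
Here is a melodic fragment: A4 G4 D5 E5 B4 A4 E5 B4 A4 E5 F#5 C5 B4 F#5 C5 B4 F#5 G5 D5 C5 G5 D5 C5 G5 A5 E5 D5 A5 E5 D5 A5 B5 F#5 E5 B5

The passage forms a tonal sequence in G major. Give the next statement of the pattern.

F#5 E5 B5 C6 G5 F#5 C6

With a 7-note motive the entries are A4, B4, C5, D5, E5, each up a 2nd from the previous.
From F#5 the diatonic shape gives F#5 E5 B5 C6 G5 F#5 C6.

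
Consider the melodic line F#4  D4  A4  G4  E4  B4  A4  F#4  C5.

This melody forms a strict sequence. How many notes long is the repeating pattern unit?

3

9 notes total. Splitting into 3 groups of 3:
F#4 D4 A4 | G4 E4 B4 | A4 F#4 C5
Each cell is the previous one up a 2nd — so the unit is 3 notes.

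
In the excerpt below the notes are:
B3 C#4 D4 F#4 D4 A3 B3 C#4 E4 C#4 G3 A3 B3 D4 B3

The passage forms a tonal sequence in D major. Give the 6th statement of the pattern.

D3 E3 F#3 A3 F#3

Unit = 5 notes; the statements start on B3, A3, G3, moving down a 2nd each time.
Continuing the starts: F#3 → E3 → D3.
From D3 the diatonic shape gives D3 E3 F#3 A3 F#3.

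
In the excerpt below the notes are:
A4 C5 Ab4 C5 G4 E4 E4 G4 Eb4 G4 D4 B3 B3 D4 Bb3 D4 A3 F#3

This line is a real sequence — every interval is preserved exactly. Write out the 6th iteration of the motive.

G#2 B2 G2 B2 F#2 D#2

Unit = 6 notes; the statements start on A4, E4, B3, moving down a 4th each time.
Extending down a 4th: F#3 → C#3 → G#2.
Statement 6 starts on G#2 and keeps the same exact contour: G#2 B2 G2 B2 F#2 D#2.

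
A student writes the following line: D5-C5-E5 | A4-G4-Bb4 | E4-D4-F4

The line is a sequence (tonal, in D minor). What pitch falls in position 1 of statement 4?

Bb3

Grouping in 3s, the 1st note of each cell is D5, A4, E4.
One more down a 4th gives Bb3.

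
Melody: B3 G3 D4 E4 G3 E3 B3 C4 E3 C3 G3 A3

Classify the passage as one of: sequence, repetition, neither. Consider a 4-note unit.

sequence

Each 4-note cell is the previous one transposed down a 3rd.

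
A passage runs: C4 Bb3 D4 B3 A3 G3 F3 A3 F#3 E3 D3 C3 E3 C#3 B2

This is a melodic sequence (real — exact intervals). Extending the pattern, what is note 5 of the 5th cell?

Grouping in 5s, the 5th note of each cell is A3, E3, B2.
Carrying that down a 4th forward: F#2 → C#2.

C#2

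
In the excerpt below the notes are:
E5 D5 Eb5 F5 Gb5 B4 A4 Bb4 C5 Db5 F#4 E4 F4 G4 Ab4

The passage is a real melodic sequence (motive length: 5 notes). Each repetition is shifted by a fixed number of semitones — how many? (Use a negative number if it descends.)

Unit = 5 notes; the statements start on E5, B4, F#4, moving down a 4th each time.
E5→B4 is 71 − 76 = -5 semitones.

-5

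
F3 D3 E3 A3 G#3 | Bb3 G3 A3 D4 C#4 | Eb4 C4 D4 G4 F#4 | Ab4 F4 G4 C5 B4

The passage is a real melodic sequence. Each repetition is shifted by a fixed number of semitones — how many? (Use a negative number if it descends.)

5

Unit = 5 notes; the statements start on F3, Bb3, Eb4, Ab4, moving up a 4th each time.
F3 to Bb3 spans +5 semitones.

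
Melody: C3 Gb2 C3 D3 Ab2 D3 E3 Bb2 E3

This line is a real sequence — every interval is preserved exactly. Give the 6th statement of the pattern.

The 3-note cells begin on C3, D3, E3 — each up a 2nd from the last.
Extending up a 2nd: F#3 → G#3 → A#3.
Statement 6 starts on A#3 and keeps the same exact contour: A#3 E3 A#3.

A#3 E3 A#3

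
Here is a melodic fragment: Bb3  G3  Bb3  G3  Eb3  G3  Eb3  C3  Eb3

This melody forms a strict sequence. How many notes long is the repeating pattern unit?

9 notes total. Splitting into 3 groups of 3:
Bb3 G3 Bb3 | G3 Eb3 G3 | Eb3 C3 Eb3
That's a consistent down a 3rd shift per cell, and no other grouping gives one.

3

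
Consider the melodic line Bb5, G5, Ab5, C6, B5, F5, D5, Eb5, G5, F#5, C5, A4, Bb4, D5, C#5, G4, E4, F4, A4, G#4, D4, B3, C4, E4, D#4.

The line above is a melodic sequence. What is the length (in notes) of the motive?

25 notes total. Splitting into 5 groups of 5:
Bb5 G5 Ab5 C6 B5 | F5 D5 Eb5 G5 F#5 | C5 A4 Bb4 D5 C#5 | G4 E4 F4 A4 G#4 | D4 B3 C4 E4 D#4
Every group is a transposition down a 4th of the one before; no shorter unit works.

5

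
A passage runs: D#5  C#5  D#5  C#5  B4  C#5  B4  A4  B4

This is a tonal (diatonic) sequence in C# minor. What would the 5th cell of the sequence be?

G#4 F#4 G#4

With a 3-note motive the entries are D#5, C#5, B4, each down a 2nd from the previous.
Carrying on: A4 → G#4.
So cell 5 is G#4 F#4 G#4.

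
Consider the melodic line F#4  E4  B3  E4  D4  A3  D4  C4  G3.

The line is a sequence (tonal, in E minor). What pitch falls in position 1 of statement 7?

Grouping in 3s, the 1st note of each cell is F#4, E4, D4.
Each moves down a 2nd. Continuing: C4 → B3 → A3 → G3.

G3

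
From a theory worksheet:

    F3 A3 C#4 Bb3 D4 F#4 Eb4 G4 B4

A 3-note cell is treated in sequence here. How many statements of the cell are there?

9 notes in groups of 3 gives 9/3 = 3 statements.
Starts: F3, Bb3, Eb4 — each up a 4th.

3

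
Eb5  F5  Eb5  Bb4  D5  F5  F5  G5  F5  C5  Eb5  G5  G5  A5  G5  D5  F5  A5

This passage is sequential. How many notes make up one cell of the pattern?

Try groups of 6 (3 cells in 18 notes):
Eb5 F5 Eb5 Bb4 D5 F5 | F5 G5 F5 C5 Eb5 G5 | G5 A5 G5 D5 F5 A5
That's a consistent up a 2nd shift per cell, and no other grouping gives one.

6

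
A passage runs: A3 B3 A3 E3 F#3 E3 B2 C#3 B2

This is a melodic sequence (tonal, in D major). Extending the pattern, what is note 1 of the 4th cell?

The unit is 3 notes. Position-1 pitches of the 3 shown cells: A3, E3, B2.
From B2, down a 4th gives F#2.

F#2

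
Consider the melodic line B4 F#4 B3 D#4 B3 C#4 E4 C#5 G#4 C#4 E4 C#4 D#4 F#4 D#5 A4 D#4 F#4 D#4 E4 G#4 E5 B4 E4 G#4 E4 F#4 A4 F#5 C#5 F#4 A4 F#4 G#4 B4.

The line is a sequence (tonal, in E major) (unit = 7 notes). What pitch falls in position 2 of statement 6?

D#5

With 7-note cells, note 2 of each statement runs F#4, G#4, A4, B4, C#5.
One more up a 2nd gives D#5.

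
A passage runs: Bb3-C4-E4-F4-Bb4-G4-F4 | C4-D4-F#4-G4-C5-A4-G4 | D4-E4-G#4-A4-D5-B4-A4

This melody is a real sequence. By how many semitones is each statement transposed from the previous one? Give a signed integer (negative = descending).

Taking 7-note groups, the heads are Bb3, C4, D4: the pattern moves up a 2nd.
Bb3→C4 is 60 − 58 = 2 semitones.

2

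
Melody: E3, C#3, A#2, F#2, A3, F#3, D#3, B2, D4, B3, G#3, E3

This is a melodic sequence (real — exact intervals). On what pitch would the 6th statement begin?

Unit = 4 notes; the statements start on E3, A3, D4, moving up a 4th each time.
Continuing: G4 → C5 → F5. Statement 6 starts on F5.

F5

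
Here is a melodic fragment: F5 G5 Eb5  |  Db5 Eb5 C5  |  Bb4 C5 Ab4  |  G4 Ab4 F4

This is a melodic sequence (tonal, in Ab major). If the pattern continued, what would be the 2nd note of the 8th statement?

Grouping in 3s, the 2nd note of each cell is G5, Eb5, C5, Ab4.
Each moves down a 3rd. Continuing: F4 → Db4 → Bb3 → G3.

G3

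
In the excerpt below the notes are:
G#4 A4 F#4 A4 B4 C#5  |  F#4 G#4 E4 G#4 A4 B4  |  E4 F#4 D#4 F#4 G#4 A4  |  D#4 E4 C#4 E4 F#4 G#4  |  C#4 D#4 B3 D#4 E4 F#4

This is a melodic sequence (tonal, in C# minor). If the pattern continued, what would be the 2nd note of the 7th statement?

The unit is 6 notes. Position-2 pitches of the 5 shown cells: A4, G#4, F#4, E4, D#4.
Extending down a 2nd: C#4 → B3.

B3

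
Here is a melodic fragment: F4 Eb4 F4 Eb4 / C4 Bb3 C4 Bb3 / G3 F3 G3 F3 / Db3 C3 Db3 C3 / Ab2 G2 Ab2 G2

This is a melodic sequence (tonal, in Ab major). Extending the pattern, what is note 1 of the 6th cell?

Eb2

With 4-note cells, note 1 of each statement runs F4, C4, G3, Db3, Ab2.
From Ab2, down a 4th gives Eb2.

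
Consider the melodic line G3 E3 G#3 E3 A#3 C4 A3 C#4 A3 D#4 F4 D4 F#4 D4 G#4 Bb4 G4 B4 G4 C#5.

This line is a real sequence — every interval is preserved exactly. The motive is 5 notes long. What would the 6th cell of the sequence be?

Ab5 F5 A5 F5 B5

Taking 5-note groups, the heads are G3, C4, F4, Bb4: the pattern moves up a 4th.
Carrying on: Eb5 → Ab5.
So cell 6 is Ab5 F5 A5 F5 B5.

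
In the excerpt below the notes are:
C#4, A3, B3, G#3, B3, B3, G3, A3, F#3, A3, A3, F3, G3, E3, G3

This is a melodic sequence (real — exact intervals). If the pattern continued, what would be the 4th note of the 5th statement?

C3

The unit is 5 notes. Position-4 pitches of the 3 shown cells: G#3, F#3, E3.
Extending down a 2nd: D3 → C3.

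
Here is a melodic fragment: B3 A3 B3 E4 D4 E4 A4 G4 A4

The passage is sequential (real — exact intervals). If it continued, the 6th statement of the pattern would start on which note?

C6

With a 3-note motive the entries are B3, E4, A4, each up a 4th from the previous.
Continuing: D5 → G5 → C6. Statement 6 starts on C6.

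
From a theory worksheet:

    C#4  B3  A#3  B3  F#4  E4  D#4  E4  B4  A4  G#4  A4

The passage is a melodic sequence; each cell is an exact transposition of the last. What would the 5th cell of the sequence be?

The 4-note cells begin on C#4, F#4, B4 — each up a 4th from the last.
Carrying on: E5 → A5.
From A5 the exact shape gives A5 G5 F#5 G5.

A5 G5 F#5 G5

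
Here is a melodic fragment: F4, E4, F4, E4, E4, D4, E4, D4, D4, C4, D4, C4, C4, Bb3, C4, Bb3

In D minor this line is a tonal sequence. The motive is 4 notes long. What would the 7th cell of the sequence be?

G3 F3 G3 F3

The 4-note cells begin on F4, E4, D4, C4 — each down a 2nd from the last.
Continuing the starts: Bb3 → A3 → G3.
Statement 7 starts on G3 and keeps the same diatonic contour: G3 F3 G3 F3.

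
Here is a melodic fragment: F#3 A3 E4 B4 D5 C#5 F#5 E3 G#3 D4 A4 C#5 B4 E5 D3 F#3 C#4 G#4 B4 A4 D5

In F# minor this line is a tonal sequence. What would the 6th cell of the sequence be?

A2 C#3 G#3 D4 F#4 E4 A4

Unit = 7 notes; the statements start on F#3, E3, D3, moving down a 2nd each time.
Carrying on: C#3 → B2 → A2.
So cell 6 is A2 C#3 G#3 D4 F#4 E4 A4.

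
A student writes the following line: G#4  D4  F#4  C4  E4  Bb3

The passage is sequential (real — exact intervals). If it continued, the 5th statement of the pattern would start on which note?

With a 2-note motive the entries are G#4, F#4, E4, each down a 2nd from the previous.
Extending the heads down a 2nd: D4 → C4.

C4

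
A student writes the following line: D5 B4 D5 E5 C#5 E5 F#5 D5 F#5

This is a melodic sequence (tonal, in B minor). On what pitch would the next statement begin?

Taking 3-note groups, the heads are D5, E5, F#5: the pattern moves up a 2nd.
One more step up a 2nd gives G5.

G5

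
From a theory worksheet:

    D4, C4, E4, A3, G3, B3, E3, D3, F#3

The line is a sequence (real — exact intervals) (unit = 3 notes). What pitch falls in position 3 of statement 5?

With 3-note cells, note 3 of each statement runs E4, B3, F#3.
Each moves down a 4th. Continuing: C#3 → G#2.

G#2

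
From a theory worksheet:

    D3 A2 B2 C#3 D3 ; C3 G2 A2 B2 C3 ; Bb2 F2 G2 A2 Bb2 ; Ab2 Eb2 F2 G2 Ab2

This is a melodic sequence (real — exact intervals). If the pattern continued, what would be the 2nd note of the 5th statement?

The unit is 5 notes. Position-2 pitches of the 4 shown cells: A2, G2, F2, Eb2.
Each moves down a 2nd; the next is Db2.

Db2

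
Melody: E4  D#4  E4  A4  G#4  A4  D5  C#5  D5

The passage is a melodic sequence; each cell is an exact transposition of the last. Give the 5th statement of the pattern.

With a 3-note motive the entries are E4, A4, D5, each up a 4th from the previous.
Carrying on: G5 → C6.
So cell 5 is C6 B5 C6.

C6 B5 C6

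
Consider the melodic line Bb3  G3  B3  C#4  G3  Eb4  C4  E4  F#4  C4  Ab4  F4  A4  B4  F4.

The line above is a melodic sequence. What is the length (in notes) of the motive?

15 notes total. Splitting into 3 groups of 5:
Bb3 G3 B3 C#4 G3 | Eb4 C4 E4 F#4 C4 | Ab4 F4 A4 B4 F4
That's a consistent up a 4th shift per cell, and no other grouping gives one.

5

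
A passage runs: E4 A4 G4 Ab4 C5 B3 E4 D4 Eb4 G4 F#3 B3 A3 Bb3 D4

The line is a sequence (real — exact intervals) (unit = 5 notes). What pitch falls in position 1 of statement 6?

D#2

With 5-note cells, note 1 of each statement runs E4, B3, F#3.
Each moves down a 4th. Continuing: C#3 → G#2 → D#2.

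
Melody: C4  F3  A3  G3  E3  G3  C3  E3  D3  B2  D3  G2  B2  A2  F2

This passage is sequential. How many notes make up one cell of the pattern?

5

15 notes total. Splitting into 3 groups of 5:
C4 F3 A3 G3 E3 | G3 C3 E3 D3 B2 | D3 G2 B2 A2 F2
Each cell is the previous one down a 4th — so the unit is 5 notes.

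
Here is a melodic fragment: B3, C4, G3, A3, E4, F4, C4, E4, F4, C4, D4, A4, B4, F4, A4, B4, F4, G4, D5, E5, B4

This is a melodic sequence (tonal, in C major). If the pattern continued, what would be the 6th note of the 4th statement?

A5

The unit is 7 notes. Position-6 pitches of the 3 shown cells: F4, B4, E5.
One more up a 4th gives A5.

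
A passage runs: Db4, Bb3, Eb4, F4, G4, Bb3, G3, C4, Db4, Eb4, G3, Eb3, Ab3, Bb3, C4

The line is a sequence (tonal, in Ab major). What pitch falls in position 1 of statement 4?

Eb3

The unit is 5 notes. Position-1 pitches of the 3 shown cells: Db4, Bb3, G3.
One more down a 3rd gives Eb3.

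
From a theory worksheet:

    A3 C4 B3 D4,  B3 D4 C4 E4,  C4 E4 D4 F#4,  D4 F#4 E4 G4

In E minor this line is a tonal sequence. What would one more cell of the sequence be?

E4 G4 F#4 A4

The 4-note cells begin on A3, B3, C4, D4 — each up a 2nd from the last.
Statement 5 starts on E4 and keeps the same diatonic contour: E4 G4 F#4 A4.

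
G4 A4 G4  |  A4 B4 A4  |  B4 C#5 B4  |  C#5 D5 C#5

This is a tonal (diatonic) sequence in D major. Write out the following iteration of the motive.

Taking 3-note groups, the heads are G4, A4, B4, C#5: the pattern moves up a 2nd.
Statement 5 starts on D5 and keeps the same diatonic contour: D5 E5 D5.

D5 E5 D5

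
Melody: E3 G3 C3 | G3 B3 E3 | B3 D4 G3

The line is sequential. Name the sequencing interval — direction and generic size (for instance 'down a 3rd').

With a 3-note motive the entries are E3, G3, B3, each up a 3rd from the previous.
From E3 to G3: up a 3rd.

up a 3rd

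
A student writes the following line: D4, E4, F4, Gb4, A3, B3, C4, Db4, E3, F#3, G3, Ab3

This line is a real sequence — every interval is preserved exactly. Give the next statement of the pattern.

The 4-note cells begin on D4, A3, E3 — each down a 4th from the last.
From B2 the exact shape gives B2 C#3 D3 Eb3.

B2 C#3 D3 Eb3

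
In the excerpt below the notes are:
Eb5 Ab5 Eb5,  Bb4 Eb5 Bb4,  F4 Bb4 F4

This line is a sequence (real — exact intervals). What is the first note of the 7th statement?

A2

With a 3-note motive the entries are Eb5, Bb4, F4, each down a 4th from the previous.
Continuing: C4 → G3 → D3 → A2. Statement 7 starts on A2.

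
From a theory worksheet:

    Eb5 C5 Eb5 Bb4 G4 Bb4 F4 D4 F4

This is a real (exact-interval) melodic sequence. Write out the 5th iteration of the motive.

The 3-note cells begin on Eb5, Bb4, F4 — each down a 4th from the last.
Extending down a 4th: C4 → G3.
So cell 5 is G3 E3 G3.

G3 E3 G3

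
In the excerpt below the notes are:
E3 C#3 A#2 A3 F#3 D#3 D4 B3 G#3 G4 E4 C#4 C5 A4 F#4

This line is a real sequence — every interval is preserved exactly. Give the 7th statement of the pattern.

Unit = 3 notes; the statements start on E3, A3, D4, G4, C5, moving up a 4th each time.
Extending up a 4th: F5 → Bb5.
From Bb5 the exact shape gives Bb5 G5 E5.

Bb5 G5 E5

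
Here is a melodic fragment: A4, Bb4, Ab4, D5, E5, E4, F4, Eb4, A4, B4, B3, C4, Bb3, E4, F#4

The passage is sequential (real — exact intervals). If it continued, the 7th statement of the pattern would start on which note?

With a 5-note motive the entries are A4, E4, B3, each down a 4th from the previous.
Continuing: F#3 → C#3 → G#2 → D#2. Statement 7 starts on D#2.

D#2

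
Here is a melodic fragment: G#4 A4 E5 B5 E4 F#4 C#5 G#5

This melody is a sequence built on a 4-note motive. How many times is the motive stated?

8 notes in groups of 4 gives 8/4 = 2 statements.
Starts: G#4, E4 — each down a 3rd.

2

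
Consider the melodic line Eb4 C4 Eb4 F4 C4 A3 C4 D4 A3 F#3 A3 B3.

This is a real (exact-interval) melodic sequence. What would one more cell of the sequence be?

F#3 D#3 F#3 G#3

Taking 4-note groups, the heads are Eb4, C4, A3: the pattern moves down a 3rd.
From F#3 the exact shape gives F#3 D#3 F#3 G#3.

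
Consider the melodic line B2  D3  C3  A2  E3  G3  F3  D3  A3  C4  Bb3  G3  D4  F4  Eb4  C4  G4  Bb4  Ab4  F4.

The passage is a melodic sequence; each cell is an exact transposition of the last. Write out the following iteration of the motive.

C5 Eb5 Db5 Bb4

The 4-note cells begin on B2, E3, A3, D4, G4 — each up a 4th from the last.
From C5 the exact shape gives C5 Eb5 Db5 Bb4.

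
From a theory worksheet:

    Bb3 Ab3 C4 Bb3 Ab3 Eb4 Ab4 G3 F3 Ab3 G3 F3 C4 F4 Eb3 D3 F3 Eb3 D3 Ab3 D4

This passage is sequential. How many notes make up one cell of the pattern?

7

There are 21 notes; a 7-note unit gives 3 cells:
Bb3 Ab3 C4 Bb3 Ab3 Eb4 Ab4 | G3 F3 Ab3 G3 F3 C4 F4 | Eb3 D3 F3 Eb3 D3 Ab3 D4
Each cell is the previous one down a 3rd — so the unit is 7 notes.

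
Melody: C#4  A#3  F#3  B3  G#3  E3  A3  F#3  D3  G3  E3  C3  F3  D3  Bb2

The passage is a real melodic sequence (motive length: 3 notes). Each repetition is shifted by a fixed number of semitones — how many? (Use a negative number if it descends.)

The 3-note cells begin on C#4, B3, A3, G3, F3 — each down a 2nd from the last.
Counting half-steps from C#4 to B3: -2.

-2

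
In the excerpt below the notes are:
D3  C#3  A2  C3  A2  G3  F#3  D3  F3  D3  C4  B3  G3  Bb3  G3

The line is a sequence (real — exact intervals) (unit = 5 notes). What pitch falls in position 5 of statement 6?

Bb4

The unit is 5 notes. Position-5 pitches of the 3 shown cells: A2, D3, G3.
Extending up a 4th: C4 → F4 → Bb4.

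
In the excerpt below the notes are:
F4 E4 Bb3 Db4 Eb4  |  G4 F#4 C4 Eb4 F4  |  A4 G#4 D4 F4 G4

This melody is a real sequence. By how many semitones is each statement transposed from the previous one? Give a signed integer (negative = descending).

Taking 5-note groups, the heads are F4, G4, A4: the pattern moves up a 2nd.
F4 to G4 spans +2 semitones.

2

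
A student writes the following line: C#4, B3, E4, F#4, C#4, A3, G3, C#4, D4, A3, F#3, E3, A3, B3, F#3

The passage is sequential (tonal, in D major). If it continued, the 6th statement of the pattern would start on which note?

G2

Taking 5-note groups, the heads are C#4, A3, F#3: the pattern moves down a 3rd.
Extending the heads down a 3rd: D3 → B2 → G2.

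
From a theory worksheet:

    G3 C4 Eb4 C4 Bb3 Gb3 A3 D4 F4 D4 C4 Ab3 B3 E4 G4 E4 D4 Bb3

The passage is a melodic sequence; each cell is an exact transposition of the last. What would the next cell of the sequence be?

C#4 F#4 A4 F#4 E4 C4

With a 6-note motive the entries are G3, A3, B3, each up a 2nd from the previous.
From C#4 the exact shape gives C#4 F#4 A4 F#4 E4 C4.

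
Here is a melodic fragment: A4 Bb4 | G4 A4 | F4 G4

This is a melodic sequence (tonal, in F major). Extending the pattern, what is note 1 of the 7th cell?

Bb3

The unit is 2 notes. Position-1 pitches of the 3 shown cells: A4, G4, F4.
Carrying that down a 2nd forward: E4 → D4 → C4 → Bb3.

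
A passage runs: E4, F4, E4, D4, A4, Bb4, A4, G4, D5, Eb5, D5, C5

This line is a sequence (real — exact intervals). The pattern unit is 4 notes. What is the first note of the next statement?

Taking 4-note groups, the heads are E4, A4, D5: the pattern moves up a 4th.
The next head, up a 4th from D5, is G5.

G5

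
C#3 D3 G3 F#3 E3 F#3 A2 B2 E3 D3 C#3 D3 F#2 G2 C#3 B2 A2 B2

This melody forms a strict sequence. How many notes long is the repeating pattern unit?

Try groups of 6 (3 cells in 18 notes):
C#3 D3 G3 F#3 E3 F#3 | A2 B2 E3 D3 C#3 D3 | F#2 G2 C#3 B2 A2 B2
That's a consistent down a 3rd shift per cell, and no other grouping gives one.

6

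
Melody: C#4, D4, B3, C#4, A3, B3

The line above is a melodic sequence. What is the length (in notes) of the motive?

There are 6 notes; a 2-note unit gives 3 cells:
C#4 D4 | B3 C#4 | A3 B3
Every group is a transposition down a 2nd of the one before; no shorter unit works.

2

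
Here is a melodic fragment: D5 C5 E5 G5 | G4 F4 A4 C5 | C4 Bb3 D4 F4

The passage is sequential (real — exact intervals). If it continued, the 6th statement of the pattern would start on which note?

Eb2

Taking 4-note groups, the heads are D5, G4, C4: the pattern moves down a 5th.
Continuing: F3 → Bb2 → Eb2. Statement 6 starts on Eb2.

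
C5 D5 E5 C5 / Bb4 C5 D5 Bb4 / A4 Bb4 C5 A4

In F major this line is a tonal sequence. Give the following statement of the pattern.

G4 A4 Bb4 G4

Unit = 4 notes; the statements start on C5, Bb4, A4, moving down a 2nd each time.
From G4 the diatonic shape gives G4 A4 Bb4 G4.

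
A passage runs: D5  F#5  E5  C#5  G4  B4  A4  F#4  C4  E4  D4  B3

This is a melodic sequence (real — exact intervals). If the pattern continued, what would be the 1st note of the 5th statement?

With 4-note cells, note 1 of each statement runs D5, G4, C4.
Carrying that down a 5th forward: F3 → Bb2.

Bb2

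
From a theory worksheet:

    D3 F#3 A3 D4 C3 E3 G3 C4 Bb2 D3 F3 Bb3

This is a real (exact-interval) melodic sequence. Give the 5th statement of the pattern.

Gb2 Bb2 Db3 Gb3

Taking 4-note groups, the heads are D3, C3, Bb2: the pattern moves down a 2nd.
Continuing the starts: Ab2 → Gb2.
From Gb2 the exact shape gives Gb2 Bb2 Db3 Gb3.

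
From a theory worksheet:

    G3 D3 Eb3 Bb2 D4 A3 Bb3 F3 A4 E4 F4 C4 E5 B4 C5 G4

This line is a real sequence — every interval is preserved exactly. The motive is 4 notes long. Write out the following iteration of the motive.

The 4-note cells begin on G3, D4, A4, E5 — each up a 5th from the last.
Statement 5 starts on B5 and keeps the same exact contour: B5 F#5 G5 D5.

B5 F#5 G5 D5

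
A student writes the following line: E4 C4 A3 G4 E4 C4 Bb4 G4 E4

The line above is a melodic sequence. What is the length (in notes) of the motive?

3

Try groups of 3 (3 cells in 9 notes):
E4 C4 A3 | G4 E4 C4 | Bb4 G4 E4
Each cell is the previous one up a 3rd — so the unit is 3 notes.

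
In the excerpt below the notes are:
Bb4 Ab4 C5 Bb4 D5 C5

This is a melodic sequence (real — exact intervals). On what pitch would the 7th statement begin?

A#5

Unit = 2 notes; the statements start on Bb4, C5, D5, moving up a 2nd each time.
Extending the heads up a 2nd: E5 → F#5 → G#5 → A#5.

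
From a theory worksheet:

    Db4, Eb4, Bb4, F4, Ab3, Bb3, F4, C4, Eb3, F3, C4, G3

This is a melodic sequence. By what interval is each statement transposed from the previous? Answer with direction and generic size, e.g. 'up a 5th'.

Taking 4-note groups, the heads are Db4, Ab3, Eb3: the pattern moves down a 4th.
From Db4 to Ab3: down a 4th.

down a 4th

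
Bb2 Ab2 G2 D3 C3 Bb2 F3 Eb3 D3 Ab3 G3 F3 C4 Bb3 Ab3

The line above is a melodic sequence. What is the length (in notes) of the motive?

3

Try groups of 3 (5 cells in 15 notes):
Bb2 Ab2 G2 | D3 C3 Bb2 | F3 Eb3 D3 | Ab3 G3 F3 | C4 Bb3 Ab3
That's a consistent up a 3rd shift per cell, and no other grouping gives one.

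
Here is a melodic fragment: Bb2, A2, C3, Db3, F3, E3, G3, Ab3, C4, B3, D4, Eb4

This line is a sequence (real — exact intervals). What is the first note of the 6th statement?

A5

Taking 4-note groups, the heads are Bb2, F3, C4: the pattern moves up a 5th.
Continuing: G4 → D5 → A5. Statement 6 starts on A5.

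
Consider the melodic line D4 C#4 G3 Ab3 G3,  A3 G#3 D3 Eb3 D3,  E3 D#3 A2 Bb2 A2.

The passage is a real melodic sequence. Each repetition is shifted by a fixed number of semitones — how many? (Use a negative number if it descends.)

Unit = 5 notes; the statements start on D4, A3, E3, moving down a 4th each time.
D4 to A3 spans -5 semitones.

-5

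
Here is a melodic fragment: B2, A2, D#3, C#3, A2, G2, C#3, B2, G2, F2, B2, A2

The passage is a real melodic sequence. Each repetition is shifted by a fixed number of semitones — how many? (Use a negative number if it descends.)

Unit = 4 notes; the statements start on B2, A2, G2, moving down a 2nd each time.
B2 to A2 spans -2 semitones.

-2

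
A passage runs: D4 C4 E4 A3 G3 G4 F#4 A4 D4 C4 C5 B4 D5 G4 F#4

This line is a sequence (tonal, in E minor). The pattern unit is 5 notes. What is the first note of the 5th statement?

B5

Unit = 5 notes; the statements start on D4, G4, C5, moving up a 4th each time.
Extending the heads up a 4th: F#5 → B5.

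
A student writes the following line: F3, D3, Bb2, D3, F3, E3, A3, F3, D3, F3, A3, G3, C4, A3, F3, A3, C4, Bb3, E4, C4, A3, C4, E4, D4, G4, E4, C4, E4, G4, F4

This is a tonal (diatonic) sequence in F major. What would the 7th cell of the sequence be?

D5 Bb4 G4 Bb4 D5 C5

Unit = 6 notes; the statements start on F3, A3, C4, E4, G4, moving up a 3rd each time.
Continuing the starts: Bb4 → D5.
From D5 the diatonic shape gives D5 Bb4 G4 Bb4 D5 C5.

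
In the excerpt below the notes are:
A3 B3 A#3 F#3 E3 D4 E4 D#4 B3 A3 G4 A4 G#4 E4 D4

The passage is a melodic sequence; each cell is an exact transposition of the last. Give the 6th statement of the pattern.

Unit = 5 notes; the statements start on A3, D4, G4, moving up a 4th each time.
Extending up a 4th: C5 → F5 → Bb5.
So cell 6 is Bb5 C6 B5 G5 F5.

Bb5 C6 B5 G5 F5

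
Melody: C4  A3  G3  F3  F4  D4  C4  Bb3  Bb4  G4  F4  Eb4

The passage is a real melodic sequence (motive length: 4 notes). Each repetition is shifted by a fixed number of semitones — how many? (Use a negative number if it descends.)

Taking 4-note groups, the heads are C4, F4, Bb4: the pattern moves up a 4th.
C4→F4 is 65 − 60 = 5 semitones.

5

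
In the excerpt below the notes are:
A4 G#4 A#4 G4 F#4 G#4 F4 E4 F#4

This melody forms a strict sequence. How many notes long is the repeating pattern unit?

3

9 notes total. Splitting into 3 groups of 3:
A4 G#4 A#4 | G4 F#4 G#4 | F4 E4 F#4
Every group is a transposition down a 2nd of the one before; no shorter unit works.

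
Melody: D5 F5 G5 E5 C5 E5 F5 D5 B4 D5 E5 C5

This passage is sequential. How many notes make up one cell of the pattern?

12 notes total. Splitting into 3 groups of 4:
D5 F5 G5 E5 | C5 E5 F5 D5 | B4 D5 E5 C5
That's a consistent down a 2nd shift per cell, and no other grouping gives one.

4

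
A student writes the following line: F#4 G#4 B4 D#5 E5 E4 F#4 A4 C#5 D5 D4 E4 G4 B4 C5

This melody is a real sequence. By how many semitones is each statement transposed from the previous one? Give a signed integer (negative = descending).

The 5-note cells begin on F#4, E4, D4 — each down a 2nd from the last.
F#4→E4 is 64 − 66 = -2 semitones.

-2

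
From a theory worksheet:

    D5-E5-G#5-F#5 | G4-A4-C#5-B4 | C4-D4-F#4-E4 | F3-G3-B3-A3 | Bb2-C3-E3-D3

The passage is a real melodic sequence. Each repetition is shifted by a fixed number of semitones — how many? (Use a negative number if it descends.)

Taking 4-note groups, the heads are D5, G4, C4, F3, Bb2: the pattern moves down a 5th.
D5→G4 is 67 − 74 = -7 semitones.

-7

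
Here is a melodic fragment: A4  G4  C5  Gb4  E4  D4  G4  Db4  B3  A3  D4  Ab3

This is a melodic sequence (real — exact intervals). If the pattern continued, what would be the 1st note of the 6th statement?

The unit is 4 notes. Position-1 pitches of the 3 shown cells: A4, E4, B3.
Extending down a 4th: F#3 → C#3 → G#2.

G#2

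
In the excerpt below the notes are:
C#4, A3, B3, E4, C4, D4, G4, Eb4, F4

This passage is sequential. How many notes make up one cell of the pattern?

Try groups of 3 (3 cells in 9 notes):
C#4 A3 B3 | E4 C4 D4 | G4 Eb4 F4
That's a consistent up a 3rd shift per cell, and no other grouping gives one.

3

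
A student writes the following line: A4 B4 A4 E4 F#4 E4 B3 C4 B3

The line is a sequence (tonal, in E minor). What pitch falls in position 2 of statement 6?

A2

Grouping in 3s, the 2nd note of each cell is B4, F#4, C4.
Extending down a 4th: G3 → D3 → A2.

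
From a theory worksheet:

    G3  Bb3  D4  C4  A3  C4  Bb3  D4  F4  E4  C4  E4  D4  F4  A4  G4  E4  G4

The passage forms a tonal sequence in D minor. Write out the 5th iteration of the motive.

A4 C5 E5 D5 Bb4 D5

The 6-note cells begin on G3, Bb3, D4 — each up a 3rd from the last.
Carrying on: F4 → A4.
So cell 5 is A4 C5 E5 D5 Bb4 D5.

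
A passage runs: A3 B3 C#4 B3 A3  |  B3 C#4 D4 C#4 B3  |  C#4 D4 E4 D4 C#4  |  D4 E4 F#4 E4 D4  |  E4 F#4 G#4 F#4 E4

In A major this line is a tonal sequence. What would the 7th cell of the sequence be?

G#4 A4 B4 A4 G#4

With a 5-note motive the entries are A3, B3, C#4, D4, E4, each up a 2nd from the previous.
Extending up a 2nd: F#4 → G#4.
Statement 7 starts on G#4 and keeps the same diatonic contour: G#4 A4 B4 A4 G#4.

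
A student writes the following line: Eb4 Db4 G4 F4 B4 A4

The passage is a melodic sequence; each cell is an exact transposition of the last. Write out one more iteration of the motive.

Unit = 2 notes; the statements start on Eb4, G4, B4, moving up a 3rd each time.
So cell 4 is D#5 C#5.

D#5 C#5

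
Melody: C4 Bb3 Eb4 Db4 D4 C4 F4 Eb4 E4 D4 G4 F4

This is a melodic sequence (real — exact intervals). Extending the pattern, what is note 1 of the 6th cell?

The unit is 4 notes. Position-1 pitches of the 3 shown cells: C4, D4, E4.
Carrying that up a 2nd forward: F#4 → G#4 → A#4.

A#4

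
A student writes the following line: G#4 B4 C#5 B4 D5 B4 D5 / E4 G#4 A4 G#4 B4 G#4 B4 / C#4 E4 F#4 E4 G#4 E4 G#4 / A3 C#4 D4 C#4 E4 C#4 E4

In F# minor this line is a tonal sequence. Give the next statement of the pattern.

F#3 A3 B3 A3 C#4 A3 C#4

The 7-note cells begin on G#4, E4, C#4, A3 — each down a 3rd from the last.
From F#3 the diatonic shape gives F#3 A3 B3 A3 C#4 A3 C#4.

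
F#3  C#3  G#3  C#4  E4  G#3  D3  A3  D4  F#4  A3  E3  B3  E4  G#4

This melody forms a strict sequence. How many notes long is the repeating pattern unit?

15 notes total. Splitting into 3 groups of 5:
F#3 C#3 G#3 C#4 E4 | G#3 D3 A3 D4 F#4 | A3 E3 B3 E4 G#4
Each cell is the previous one up a 2nd — so the unit is 5 notes.

5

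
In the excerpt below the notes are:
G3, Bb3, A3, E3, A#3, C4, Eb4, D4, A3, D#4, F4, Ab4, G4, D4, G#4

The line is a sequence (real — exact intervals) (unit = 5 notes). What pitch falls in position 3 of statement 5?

With 5-note cells, note 3 of each statement runs A3, D4, G4.
Extending up a 4th: C5 → F5.

F5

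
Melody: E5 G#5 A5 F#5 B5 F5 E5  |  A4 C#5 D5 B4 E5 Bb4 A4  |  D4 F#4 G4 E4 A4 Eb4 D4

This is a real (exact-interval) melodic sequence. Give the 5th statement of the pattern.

C3 E3 F3 D3 G3 Db3 C3

The 7-note cells begin on E5, A4, D4 — each down a 5th from the last.
Extending down a 5th: G3 → C3.
From C3 the exact shape gives C3 E3 F3 D3 G3 Db3 C3.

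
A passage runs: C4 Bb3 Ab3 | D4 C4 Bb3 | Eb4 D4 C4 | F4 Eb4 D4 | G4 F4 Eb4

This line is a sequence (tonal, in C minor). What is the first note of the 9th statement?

D5

The 3-note cells begin on C4, D4, Eb4, F4, G4 — each up a 2nd from the last.
Continuing: Ab4 → Bb4 → C5 → D5. Statement 9 starts on D5.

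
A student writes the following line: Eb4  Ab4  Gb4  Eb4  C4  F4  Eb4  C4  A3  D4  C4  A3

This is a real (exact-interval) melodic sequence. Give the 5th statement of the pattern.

Unit = 4 notes; the statements start on Eb4, C4, A3, moving down a 3rd each time.
Carrying on: F#3 → D#3.
Statement 5 starts on D#3 and keeps the same exact contour: D#3 G#3 F#3 D#3.

D#3 G#3 F#3 D#3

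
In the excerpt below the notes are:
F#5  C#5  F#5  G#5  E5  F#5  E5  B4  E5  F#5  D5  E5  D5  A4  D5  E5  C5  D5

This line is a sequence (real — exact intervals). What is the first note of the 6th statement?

Ab4

The 6-note cells begin on F#5, E5, D5 — each down a 2nd from the last.
Continuing: C5 → Bb4 → Ab4. Statement 6 starts on Ab4.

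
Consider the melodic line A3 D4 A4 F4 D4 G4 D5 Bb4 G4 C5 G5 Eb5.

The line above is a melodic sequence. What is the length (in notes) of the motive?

Try groups of 4 (3 cells in 12 notes):
A3 D4 A4 F4 | D4 G4 D5 Bb4 | G4 C5 G5 Eb5
Every group is a transposition up a 4th of the one before; no shorter unit works.

4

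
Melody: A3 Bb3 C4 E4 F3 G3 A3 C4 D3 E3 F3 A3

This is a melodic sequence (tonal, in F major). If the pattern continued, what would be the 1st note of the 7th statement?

Grouping in 4s, the 1st note of each cell is A3, F3, D3.
Carrying that down a 3rd forward: Bb2 → G2 → E2 → C2.

C2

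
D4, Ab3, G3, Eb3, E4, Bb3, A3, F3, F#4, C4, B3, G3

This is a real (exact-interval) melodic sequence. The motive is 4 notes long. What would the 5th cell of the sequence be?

A#4 E4 D#4 B3

With a 4-note motive the entries are D4, E4, F#4, each up a 2nd from the previous.
Carrying on: G#4 → A#4.
So cell 5 is A#4 E4 D#4 B3.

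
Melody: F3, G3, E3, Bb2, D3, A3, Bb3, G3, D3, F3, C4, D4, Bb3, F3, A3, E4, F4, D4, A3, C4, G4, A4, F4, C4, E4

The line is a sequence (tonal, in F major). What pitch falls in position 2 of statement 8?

G5

Grouping in 5s, the 2nd note of each cell is G3, Bb3, D4, F4, A4.
Carrying that up a 3rd forward: C5 → E5 → G5.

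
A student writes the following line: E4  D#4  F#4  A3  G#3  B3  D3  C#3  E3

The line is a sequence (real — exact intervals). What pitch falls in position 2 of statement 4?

The unit is 3 notes. Position-2 pitches of the 3 shown cells: D#4, G#3, C#3.
Each moves down a 5th; the next is F#2.

F#2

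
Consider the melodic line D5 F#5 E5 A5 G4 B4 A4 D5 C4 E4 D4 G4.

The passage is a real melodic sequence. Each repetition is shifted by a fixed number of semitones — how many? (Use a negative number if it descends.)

With a 4-note motive the entries are D5, G4, C4, each down a 5th from the previous.
D5→G4 is 67 − 74 = -7 semitones.

-7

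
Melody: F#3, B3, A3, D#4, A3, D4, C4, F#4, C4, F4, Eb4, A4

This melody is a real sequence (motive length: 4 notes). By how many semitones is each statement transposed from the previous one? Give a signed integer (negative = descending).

Taking 4-note groups, the heads are F#3, A3, C4: the pattern moves up a 3rd.
Counting half-steps from F#3 to A3: 3.

3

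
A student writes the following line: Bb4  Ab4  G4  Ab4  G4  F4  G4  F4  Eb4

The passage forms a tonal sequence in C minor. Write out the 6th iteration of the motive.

Unit = 3 notes; the statements start on Bb4, Ab4, G4, moving down a 2nd each time.
Extending down a 2nd: F4 → Eb4 → D4.
Statement 6 starts on D4 and keeps the same diatonic contour: D4 C4 Bb3.

D4 C4 Bb3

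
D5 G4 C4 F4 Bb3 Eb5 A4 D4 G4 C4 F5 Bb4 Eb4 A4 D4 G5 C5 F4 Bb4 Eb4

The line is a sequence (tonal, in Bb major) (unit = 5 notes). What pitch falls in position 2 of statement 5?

D5

Grouping in 5s, the 2nd note of each cell is G4, A4, Bb4, C5.
Each moves up a 2nd; the next is D5.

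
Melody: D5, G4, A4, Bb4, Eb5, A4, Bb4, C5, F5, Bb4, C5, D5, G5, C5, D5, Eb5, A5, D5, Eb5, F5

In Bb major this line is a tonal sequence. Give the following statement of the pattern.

Unit = 4 notes; the statements start on D5, Eb5, F5, G5, A5, moving up a 2nd each time.
From Bb5 the diatonic shape gives Bb5 Eb5 F5 G5.

Bb5 Eb5 F5 G5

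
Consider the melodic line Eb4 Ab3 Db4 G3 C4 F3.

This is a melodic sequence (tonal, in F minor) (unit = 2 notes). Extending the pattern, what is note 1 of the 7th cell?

With 2-note cells, note 1 of each statement runs Eb4, Db4, C4.
Each moves down a 2nd. Continuing: Bb3 → Ab3 → G3 → F3.

F3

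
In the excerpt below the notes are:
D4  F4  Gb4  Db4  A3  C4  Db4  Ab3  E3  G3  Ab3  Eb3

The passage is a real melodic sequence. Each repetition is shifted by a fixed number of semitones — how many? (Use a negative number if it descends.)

The 4-note cells begin on D4, A3, E3 — each down a 4th from the last.
Counting half-steps from D4 to A3: -5.

-5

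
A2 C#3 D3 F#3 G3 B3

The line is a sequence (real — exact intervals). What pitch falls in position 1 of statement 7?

The unit is 2 notes. Position-1 pitches of the 3 shown cells: A2, D3, G3.
Extending up a 4th: C4 → F4 → Bb4 → Eb5.

Eb5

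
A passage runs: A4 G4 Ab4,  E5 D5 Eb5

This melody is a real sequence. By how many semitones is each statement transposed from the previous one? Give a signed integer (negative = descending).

7

Unit = 3 notes; the statements start on A4, E5, moving up a 5th each time.
A4 to E5 spans +7 semitones.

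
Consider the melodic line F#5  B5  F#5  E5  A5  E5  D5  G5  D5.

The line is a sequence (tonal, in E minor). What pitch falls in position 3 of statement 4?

With 3-note cells, note 3 of each statement runs F#5, E5, D5.
Each moves down a 2nd; the next is C5.

C5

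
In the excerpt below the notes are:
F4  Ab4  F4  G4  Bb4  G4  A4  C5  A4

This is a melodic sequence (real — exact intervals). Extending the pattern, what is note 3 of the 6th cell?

D#5

Grouping in 3s, the 3rd note of each cell is F4, G4, A4.
Each moves up a 2nd. Continuing: B4 → C#5 → D#5.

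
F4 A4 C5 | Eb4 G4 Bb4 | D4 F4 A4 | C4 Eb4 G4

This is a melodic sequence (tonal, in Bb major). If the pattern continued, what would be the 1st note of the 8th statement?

With 3-note cells, note 1 of each statement runs F4, Eb4, D4, C4.
Extending down a 2nd: Bb3 → A3 → G3 → F3.

F3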